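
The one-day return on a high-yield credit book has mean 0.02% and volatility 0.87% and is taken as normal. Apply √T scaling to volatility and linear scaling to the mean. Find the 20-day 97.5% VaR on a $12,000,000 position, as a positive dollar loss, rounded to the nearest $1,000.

At 97.5%, z = 1.960.
σ_{20d} = 0.87% × √20 = 3.891%; μ_{20d} = 20 × 0.02% = 0.400%.
VaR = −(0.400%) + 1.960 × 3.891% = 7.226%.
On $12,000,000: 0.07226 × $12,000,000 = $867,120.

$867,000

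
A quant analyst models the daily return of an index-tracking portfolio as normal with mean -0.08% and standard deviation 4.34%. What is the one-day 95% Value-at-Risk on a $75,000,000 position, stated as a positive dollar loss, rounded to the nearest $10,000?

$5,410,000

At 95% one-sided, z = 1.645.
VaR = −μ + z·σ = −(-0.08%) + 1.645 × 4.34% = 7.219%.
On $75,000,000: 0.07219 × $75,000,000 = $5,414,250.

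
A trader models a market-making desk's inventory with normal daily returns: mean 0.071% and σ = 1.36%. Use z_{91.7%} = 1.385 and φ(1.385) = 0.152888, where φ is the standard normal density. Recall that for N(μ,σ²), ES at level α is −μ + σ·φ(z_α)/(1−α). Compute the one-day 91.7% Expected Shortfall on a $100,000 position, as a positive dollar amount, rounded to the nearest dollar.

Tail multiplier: φ(z)/(1−α) = 0.152888 / 0.083 = 1.842.
ES = −(0.071%) + 1.36% × 1.842 = 2.434%.
On $100,000: 0.02434 × $100,000 = $2,434.

$2,434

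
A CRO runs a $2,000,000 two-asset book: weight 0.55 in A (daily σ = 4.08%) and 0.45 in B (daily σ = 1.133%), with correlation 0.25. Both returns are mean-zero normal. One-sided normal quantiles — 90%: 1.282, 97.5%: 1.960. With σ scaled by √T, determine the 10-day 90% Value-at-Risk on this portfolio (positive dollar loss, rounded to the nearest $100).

$196,400

σ_p = √(0.55²·4.08² + 0.45²·1.133² + 2·0.25·0.55·0.45·4.08·1.133) = 2.422%.
σ_{10d} = 2.422% × √10 = 7.659%.
VaR = 1.282 × 7.659% = 9.819%; on $2,000,000 that is $196,380.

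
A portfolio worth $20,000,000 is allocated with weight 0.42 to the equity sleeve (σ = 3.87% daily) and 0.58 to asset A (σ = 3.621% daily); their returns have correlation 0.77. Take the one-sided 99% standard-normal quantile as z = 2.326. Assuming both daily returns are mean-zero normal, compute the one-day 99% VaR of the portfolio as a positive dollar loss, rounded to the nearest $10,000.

$1,630,000

σ_p² = 0.42²·3.87² + 0.58²·3.621² + 2·0.77·0.42·0.58·3.87·3.621 = 12.3097 (%²).
σ_p = √12.3097 = 3.509%.
VaR = 2.326 × 3.509% = 8.162%; on $20,000,000 that is $1,632,400.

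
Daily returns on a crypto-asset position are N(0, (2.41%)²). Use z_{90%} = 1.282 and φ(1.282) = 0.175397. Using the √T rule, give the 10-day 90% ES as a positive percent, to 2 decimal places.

13.37%

σ_{10d} = 2.41% × √10 = 7.621%.
ES multiplier = φ(z)/(1−α) = 0.175397/0.1 = 1.754.
ES = 7.621% × 1.754 = 13.367%.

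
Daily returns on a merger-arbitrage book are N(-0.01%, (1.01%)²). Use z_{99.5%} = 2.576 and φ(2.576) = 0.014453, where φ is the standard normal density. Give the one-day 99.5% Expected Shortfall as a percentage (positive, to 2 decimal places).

Tail multiplier: φ(z)/(1−α) = 0.014453 / 0.005 = 2.891.
ES = −(-0.01%) + 1.01% × 2.891 = 2.930%.

2.93%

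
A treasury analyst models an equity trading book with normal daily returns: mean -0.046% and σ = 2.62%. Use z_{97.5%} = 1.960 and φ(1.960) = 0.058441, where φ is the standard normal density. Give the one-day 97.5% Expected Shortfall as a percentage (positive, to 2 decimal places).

6.17%

Tail multiplier: φ(z)/(1−α) = 0.058441 / 0.025 = 2.338.
ES = −(-0.046%) + 2.62% × 2.338 = 6.172%.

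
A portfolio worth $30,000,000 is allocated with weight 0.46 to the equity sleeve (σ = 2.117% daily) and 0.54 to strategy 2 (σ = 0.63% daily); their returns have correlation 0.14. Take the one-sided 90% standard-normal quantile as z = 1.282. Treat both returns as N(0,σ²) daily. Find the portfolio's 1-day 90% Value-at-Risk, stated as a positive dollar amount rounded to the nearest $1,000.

σ_p² = 0.46²·2.117² + 0.54²·0.63² + 2·0.14·0.46·0.54·2.117·0.63 = 1.1568 (%²).
σ_p = √1.1568 = 1.076%.
VaR = 1.282 × 1.076% = 1.379%; on $30,000,000 that is $413,700.

$414,000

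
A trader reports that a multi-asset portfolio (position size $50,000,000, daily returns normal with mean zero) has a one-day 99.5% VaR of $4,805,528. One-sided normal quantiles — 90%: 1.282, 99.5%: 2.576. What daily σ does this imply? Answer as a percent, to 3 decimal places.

VaR as a fraction: $4,805,528 / $50,000,000 = 9.611%.
σ = VaR / z = 9.611% / 2.576 = 3.731%.

3.731%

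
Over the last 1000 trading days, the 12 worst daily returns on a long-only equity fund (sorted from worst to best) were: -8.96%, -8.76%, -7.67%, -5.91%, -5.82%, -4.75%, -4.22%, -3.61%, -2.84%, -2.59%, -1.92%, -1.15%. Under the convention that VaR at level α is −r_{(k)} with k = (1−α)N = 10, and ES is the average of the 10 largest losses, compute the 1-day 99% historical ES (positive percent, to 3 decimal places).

5.513%

The 10 worst returns sum to -55.13%.
ES = −(-55.13%) / 10 = 5.513%.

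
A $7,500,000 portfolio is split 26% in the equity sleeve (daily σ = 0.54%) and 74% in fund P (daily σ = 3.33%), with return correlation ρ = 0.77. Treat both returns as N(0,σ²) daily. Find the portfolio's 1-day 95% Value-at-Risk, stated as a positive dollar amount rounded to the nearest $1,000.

σ_p² = 0.26²·0.54² + 0.74²·3.33² + 2·0.77·0.26·0.74·0.54·3.33 = 6.6248 (%²).
σ_p = √6.6248 = 2.574%.
At 95%, z = 1.645.
VaR = 1.645 × 2.574% = 4.234%; on $7,500,000 that is $317,550.

$318,000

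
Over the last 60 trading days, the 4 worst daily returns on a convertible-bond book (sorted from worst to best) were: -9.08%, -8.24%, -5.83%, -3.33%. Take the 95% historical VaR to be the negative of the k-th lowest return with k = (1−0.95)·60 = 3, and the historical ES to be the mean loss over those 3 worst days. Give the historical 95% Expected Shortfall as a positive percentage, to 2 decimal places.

7.72%

The 3 worst returns sum to -23.15%.
ES = −(-23.15%) / 3 = 7.7166…% ≈ 7.72%.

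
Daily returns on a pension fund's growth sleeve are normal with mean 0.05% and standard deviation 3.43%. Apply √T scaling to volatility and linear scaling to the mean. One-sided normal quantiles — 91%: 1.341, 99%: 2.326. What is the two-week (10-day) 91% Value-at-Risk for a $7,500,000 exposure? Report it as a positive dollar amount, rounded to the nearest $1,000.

$1,053,000

σ_{10d} = 3.43% × √10 = 10.847%; μ_{10d} = 10 × 0.05% = 0.500%.
VaR = −(0.500%) + 1.341 × 10.847% = 14.046%.
On $7,500,000: 0.14046 × $7,500,000 = $1,053,450.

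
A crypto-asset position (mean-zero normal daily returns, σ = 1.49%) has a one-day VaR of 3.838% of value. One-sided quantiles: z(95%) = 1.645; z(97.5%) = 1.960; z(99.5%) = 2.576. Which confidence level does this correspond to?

99.5%

Implied z = VaR/σ = 3.838 / 1.49 = 2.576.
This matches z(99.5%) = 2.576.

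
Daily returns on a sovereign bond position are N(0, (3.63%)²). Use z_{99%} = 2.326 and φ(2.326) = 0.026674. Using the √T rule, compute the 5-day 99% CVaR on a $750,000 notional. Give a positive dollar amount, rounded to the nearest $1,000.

$162,000

σ_{5d} = 3.63% × √5 = 8.117%.
ES multiplier = φ(z)/(1−α) = 0.026674/0.01 = 2.667.
ES = 8.117% × 2.667 = 21.648%; on $750,000: $162,360.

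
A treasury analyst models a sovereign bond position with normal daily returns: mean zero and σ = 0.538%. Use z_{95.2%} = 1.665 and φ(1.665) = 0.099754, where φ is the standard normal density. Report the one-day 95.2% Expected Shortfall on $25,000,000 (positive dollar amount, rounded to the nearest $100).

$279,500

Tail multiplier: φ(z)/(1−α) = 0.099754 / 0.048 = 2.078.
ES = 0.538% × 2.078 = 1.118%.
On $25,000,000: 0.01118 × $25,000,000 = $279,500.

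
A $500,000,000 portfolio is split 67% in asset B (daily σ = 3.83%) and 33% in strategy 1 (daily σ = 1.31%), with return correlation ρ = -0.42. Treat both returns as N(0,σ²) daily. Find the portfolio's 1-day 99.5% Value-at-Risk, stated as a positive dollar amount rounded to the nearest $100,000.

σ_p² = 0.67²·3.83² + 0.33²·1.31² + 2·-0.42·0.67·0.33·3.83·1.31 = 5.8399 (%²).
σ_p = √5.8399 = 2.417%.
At 99.5%, z = 2.576.
VaR = 2.576 × 2.417% = 6.226%; on $500,000,000 that is $31,130,000.

$31,100,000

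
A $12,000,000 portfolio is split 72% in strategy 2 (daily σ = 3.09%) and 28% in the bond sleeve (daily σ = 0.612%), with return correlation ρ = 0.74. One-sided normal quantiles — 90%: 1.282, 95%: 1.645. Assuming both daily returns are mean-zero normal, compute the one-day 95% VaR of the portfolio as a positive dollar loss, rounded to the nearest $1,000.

$465,000

σ_p² = 0.72²·3.09² + 0.28²·0.612² + 2·0.74·0.72·0.28·3.09·0.612 = 5.5433 (%²).
σ_p = √5.5433 = 2.354%.
VaR = 1.645 × 2.354% = 3.872%; on $12,000,000 that is $464,640.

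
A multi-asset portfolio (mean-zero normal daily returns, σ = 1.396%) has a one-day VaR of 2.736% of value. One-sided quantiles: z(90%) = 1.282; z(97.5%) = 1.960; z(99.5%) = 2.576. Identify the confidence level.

97.5%

Implied z = VaR/σ = 2.736 / 1.396 = 1.960.
This matches z(97.5%) = 1.960.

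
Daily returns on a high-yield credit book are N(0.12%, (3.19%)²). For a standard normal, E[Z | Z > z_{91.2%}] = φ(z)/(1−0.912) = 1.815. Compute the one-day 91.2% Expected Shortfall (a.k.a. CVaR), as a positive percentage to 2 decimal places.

5.67%

ES = −(0.12%) + 3.19% × 1.815 = 5.670%.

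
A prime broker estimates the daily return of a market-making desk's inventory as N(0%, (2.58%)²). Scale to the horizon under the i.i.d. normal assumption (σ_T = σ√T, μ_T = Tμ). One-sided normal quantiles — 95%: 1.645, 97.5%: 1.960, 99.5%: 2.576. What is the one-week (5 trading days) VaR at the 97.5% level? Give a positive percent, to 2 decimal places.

11.31%

σ_{5d} = 2.58% × √5 = 5.769%.
VaR = 1.960 × 5.769% = 11.307%.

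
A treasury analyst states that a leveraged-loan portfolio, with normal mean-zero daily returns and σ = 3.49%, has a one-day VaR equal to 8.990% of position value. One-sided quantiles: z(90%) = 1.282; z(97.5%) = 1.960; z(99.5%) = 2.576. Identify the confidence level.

99.5%

Implied z = VaR/σ = 8.990 / 3.49 = 2.576.
This matches z(99.5%) = 2.576.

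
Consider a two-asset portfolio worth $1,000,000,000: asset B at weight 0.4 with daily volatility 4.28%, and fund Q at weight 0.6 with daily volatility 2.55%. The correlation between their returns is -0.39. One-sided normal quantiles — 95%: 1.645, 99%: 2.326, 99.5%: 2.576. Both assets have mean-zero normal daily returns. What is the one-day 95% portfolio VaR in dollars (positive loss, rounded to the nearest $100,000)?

σ_p² = 0.4²·4.28² + 0.6²·2.55² + 2·-0.39·0.4·0.6·4.28·2.55 = 3.2287 (%²).
σ_p = √3.2287 = 1.797%.
VaR = 1.645 × 1.797% = 2.956%; on $1,000,000,000 that is $29,560,000.

$29,600,000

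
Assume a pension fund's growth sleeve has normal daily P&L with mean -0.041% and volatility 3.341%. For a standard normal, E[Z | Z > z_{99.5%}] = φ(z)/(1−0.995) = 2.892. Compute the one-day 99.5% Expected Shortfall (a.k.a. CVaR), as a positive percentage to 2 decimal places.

ES = −(-0.041%) + 3.341% × 2.892 = 9.703%.

9.70%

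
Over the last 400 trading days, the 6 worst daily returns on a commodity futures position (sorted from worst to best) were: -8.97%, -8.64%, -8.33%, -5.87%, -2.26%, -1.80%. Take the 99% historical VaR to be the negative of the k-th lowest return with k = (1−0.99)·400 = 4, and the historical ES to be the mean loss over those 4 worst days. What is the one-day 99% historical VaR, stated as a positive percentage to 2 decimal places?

k = 4; the 4th lowest return is -5.87%, so VaR = 5.87%.

5.87%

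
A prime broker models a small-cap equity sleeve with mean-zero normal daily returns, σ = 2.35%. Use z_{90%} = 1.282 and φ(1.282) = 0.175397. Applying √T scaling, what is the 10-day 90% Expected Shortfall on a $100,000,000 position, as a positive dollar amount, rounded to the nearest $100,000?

σ_{10d} = 2.35% × √10 = 7.431%.
ES multiplier = φ(z)/(1−α) = 0.175397/0.1 = 1.754.
ES = 7.431% × 1.754 = 13.034%; on $100,000,000: $13,034,000.

$13,000,000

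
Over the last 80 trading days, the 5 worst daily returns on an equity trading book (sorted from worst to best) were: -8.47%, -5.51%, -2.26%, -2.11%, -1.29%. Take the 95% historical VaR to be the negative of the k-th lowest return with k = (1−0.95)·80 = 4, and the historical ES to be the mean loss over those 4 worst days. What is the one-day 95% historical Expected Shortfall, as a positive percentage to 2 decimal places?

The 4 worst returns sum to -18.35%.
ES = −(-18.35%) / 4 = 4.5875% ≈ 4.59%.

4.59%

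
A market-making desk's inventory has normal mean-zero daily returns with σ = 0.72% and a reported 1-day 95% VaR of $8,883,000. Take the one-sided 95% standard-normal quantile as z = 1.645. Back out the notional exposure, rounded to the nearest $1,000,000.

VaR as a fraction of value: z·σ = 1.645 × 0.72% = 1.1844%.
Position = $8,883,000 / 0.011844 = $750,000,000.

$750,000,000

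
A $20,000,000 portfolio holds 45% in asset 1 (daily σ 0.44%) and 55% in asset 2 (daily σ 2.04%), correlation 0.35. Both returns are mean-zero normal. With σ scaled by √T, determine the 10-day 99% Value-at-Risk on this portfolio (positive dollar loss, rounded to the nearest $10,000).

σ_p = √(0.45²·0.44² + 0.55²·2.04² + 2·0.35·0.45·0.55·0.44·2.04) = 1.206%.
σ_{10d} = 1.206% × √10 = 3.814%.
z(99%) = 2.326.
VaR = 2.326 × 3.814% = 8.871%; on $20,000,000 that is $1,774,200.

$1,770,000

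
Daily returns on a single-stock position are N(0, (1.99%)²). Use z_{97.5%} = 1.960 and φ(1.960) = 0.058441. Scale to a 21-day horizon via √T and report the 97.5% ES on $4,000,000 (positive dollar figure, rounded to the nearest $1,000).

σ_{21d} = 1.99% × √21 = 9.119%.
ES multiplier = φ(z)/(1−α) = 0.058441/0.025 = 2.338.
ES = 9.119% × 2.338 = 21.320%; on $4,000,000: $852,800.

$853,000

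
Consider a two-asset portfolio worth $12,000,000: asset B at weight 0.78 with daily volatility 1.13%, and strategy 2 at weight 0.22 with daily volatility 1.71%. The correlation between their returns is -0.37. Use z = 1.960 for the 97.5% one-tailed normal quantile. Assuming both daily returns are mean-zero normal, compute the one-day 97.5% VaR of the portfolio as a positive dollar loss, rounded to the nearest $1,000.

$193,000

σ_p² = 0.78²·1.13² + 0.22²·1.71² + 2·-0.37·0.78·0.22·1.13·1.71 = 0.6730 (%²).
σ_p = √0.6730 = 0.820%.
VaR = 1.960 × 0.820% = 1.607%; on $12,000,000 that is $192,840.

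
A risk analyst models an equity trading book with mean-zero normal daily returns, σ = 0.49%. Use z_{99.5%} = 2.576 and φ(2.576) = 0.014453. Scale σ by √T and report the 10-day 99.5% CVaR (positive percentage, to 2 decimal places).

4.48%

σ_{10d} = 0.49% × √10 = 1.550%.
ES multiplier = φ(z)/(1−α) = 0.014453/0.005 = 2.891.
ES = 1.550% × 2.891 = 4.481%.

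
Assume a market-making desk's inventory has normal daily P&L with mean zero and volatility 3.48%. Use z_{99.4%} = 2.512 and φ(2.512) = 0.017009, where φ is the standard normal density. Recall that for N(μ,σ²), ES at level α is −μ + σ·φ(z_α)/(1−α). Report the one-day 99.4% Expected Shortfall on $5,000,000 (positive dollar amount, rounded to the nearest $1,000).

Tail multiplier: φ(z)/(1−α) = 0.017009 / 0.006 = 2.835.
ES = 3.48% × 2.835 = 9.866%.
On $5,000,000: 0.09866 × $5,000,000 = $493,300.

$493,000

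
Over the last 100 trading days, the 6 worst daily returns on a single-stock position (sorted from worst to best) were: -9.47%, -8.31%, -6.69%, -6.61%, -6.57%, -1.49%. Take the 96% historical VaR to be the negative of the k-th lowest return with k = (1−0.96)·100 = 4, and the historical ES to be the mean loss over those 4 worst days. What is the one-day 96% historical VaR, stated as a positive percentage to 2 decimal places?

k = 4; the 4th lowest return is -6.61%, so VaR = 6.61%.

6.61%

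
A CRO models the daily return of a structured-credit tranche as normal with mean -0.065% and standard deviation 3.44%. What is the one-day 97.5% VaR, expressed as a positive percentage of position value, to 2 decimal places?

At 97.5% one-sided, z = 1.960.
VaR = −μ + z·σ = −(-0.065%) + 1.960 × 3.44% = 6.807%.

6.81%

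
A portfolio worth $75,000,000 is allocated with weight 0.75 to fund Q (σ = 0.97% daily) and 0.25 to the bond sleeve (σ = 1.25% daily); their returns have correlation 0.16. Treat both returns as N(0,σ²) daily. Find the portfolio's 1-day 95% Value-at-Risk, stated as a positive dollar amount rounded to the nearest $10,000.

σ_p² = 0.75²·0.97² + 0.25²·1.25² + 2·0.16·0.75·0.25·0.97·1.25 = 0.6997 (%²).
σ_p = √0.6997 = 0.836%.
At 95%, z = 1.645.
VaR = 1.645 × 0.836% = 1.375%; on $75,000,000 that is $1,031,250.

$1,030,000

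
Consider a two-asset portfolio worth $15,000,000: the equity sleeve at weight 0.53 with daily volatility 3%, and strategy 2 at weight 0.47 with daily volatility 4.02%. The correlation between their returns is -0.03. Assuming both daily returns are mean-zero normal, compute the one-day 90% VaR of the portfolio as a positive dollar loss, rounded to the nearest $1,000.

$468,000

σ_p² = 0.53²·3² + 0.47²·4.02² + 2·-0.03·0.53·0.47·3·4.02 = 5.9177 (%²).
σ_p = √5.9177 = 2.433%.
At 90%, z = 1.282.
VaR = 1.282 × 2.433% = 3.119%; on $15,000,000 that is $467,850.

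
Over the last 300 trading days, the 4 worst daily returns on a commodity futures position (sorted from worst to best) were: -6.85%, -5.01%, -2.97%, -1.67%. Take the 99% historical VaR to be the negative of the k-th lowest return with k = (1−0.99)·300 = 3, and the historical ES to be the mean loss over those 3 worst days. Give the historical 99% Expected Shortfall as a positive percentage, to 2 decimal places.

The 3 worst returns sum to -14.83%.
ES = −(-14.83%) / 3 = 4.9433…% ≈ 4.94%.

4.94%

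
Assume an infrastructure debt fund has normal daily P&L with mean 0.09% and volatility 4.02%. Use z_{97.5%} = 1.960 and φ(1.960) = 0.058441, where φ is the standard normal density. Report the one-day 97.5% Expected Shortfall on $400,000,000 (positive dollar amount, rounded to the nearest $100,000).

Tail multiplier: φ(z)/(1−α) = 0.058441 / 0.025 = 2.338.
ES = −(0.09%) + 4.02% × 2.338 = 9.309%.
On $400,000,000: 0.09309 × $400,000,000 = $37,236,000.

$37,200,000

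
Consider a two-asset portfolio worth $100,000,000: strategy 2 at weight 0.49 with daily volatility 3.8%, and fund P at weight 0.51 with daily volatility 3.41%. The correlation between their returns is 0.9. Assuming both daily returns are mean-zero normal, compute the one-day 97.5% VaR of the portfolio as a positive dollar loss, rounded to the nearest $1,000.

σ_p² = 0.49²·3.8² + 0.51²·3.41² + 2·0.9·0.49·0.51·3.8·3.41 = 12.3203 (%²).
σ_p = √12.3203 = 3.510%.
At 97.5%, z = 1.960.
VaR = 1.960 × 3.510% = 6.880%; on $100,000,000 that is $6,880,000.

$6,880,000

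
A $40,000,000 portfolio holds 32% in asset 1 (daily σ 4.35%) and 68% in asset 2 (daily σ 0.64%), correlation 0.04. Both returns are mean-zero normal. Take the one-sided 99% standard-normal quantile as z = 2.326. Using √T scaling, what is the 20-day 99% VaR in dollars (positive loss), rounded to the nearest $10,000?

$6,140,000

σ_p = √(0.32²·4.35² + 0.68²·0.64² + 2·0.04·0.32·0.68·4.35·0.64) = 1.475%.
σ_{20d} = 1.475% × √20 = 6.596%.
VaR = 2.326 × 6.596% = 15.342%; on $40,000,000 that is $6,136,800.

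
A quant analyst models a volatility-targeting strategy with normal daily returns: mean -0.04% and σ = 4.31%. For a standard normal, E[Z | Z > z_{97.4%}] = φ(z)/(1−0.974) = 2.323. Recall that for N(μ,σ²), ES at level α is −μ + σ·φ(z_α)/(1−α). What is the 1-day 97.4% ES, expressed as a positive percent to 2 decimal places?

ES = −(-0.04%) + 4.31% × 2.323 = 10.052%.

10.05%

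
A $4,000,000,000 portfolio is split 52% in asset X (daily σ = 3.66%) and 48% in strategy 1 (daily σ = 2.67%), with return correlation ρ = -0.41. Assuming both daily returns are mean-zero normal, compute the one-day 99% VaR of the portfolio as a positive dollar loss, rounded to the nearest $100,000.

$168,100,000

σ_p² = 0.52²·3.66² + 0.48²·2.67² + 2·-0.41·0.52·0.48·3.66·2.67 = 3.2646 (%²).
σ_p = √3.2646 = 1.807%.
At 99%, z = 2.326.
VaR = 2.326 × 1.807% = 4.203%; on $4,000,000,000 that is $168,120,000.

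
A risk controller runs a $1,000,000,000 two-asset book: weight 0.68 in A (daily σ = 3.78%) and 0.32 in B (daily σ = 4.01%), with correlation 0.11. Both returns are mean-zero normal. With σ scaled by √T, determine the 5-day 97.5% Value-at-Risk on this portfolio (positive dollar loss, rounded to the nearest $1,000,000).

σ_p = √(0.68²·3.78² + 0.32²·4.01² + 2·0.11·0.68·0.32·3.78·4.01) = 2.997%.
σ_{5d} = 2.997% × √5 = 6.701%.
z(97.5%) = 1.960.
VaR = 1.960 × 6.701% = 13.134%; on $1,000,000,000 that is $131,340,000.

$131,000,000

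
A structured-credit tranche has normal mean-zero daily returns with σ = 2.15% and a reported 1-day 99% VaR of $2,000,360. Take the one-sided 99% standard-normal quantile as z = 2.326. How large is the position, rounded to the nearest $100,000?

VaR as a fraction of value: z·σ = 2.326 × 2.15% = 5.0009%.
Position = $2,000,360 / 0.050009 = $40,000,000.

$40,000,000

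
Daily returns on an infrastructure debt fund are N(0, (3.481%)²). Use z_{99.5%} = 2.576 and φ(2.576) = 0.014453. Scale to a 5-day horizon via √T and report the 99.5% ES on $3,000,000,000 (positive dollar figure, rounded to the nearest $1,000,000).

$675,000,000

σ_{5d} = 3.481% × √5 = 7.784%.
ES multiplier = φ(z)/(1−α) = 0.014453/0.005 = 2.891.
ES = 7.784% × 2.891 = 22.504%; on $3,000,000,000: $675,120,000.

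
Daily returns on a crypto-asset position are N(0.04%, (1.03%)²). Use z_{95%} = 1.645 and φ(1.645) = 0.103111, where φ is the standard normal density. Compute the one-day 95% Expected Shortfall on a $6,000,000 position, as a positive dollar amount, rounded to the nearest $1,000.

Tail multiplier: φ(z)/(1−α) = 0.103111 / 0.05 = 2.062.
ES = −(0.04%) + 1.03% × 2.062 = 2.084%.
On $6,000,000: 0.02084 × $6,000,000 = $125,040.

$125,000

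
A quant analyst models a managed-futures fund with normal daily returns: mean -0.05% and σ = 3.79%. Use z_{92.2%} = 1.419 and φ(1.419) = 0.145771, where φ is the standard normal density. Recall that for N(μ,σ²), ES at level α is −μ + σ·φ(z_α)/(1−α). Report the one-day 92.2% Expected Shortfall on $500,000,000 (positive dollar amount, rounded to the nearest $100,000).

$35,700,000

Tail multiplier: φ(z)/(1−α) = 0.145771 / 0.078 = 1.869.
ES = −(-0.05%) + 3.79% × 1.869 = 7.134%.
On $500,000,000: 0.07134 × $500,000,000 = $35,670,000.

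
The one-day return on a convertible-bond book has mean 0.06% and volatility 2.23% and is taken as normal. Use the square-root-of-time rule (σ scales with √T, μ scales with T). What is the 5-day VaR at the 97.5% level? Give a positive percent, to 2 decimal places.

9.47%

At 97.5%, z = 1.960.
σ_{5d} = 2.23% × √5 = 4.986%; μ_{5d} = 5 × 0.06% = 0.300%.
VaR = −(0.300%) + 1.960 × 4.986% = 9.473%.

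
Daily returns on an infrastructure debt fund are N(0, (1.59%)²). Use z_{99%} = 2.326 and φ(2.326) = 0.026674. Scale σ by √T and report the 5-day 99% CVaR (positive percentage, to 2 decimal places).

9.48%

σ_{5d} = 1.59% × √5 = 3.555%.
ES multiplier = φ(z)/(1−α) = 0.026674/0.01 = 2.667.
ES = 3.555% × 2.667 = 9.481%.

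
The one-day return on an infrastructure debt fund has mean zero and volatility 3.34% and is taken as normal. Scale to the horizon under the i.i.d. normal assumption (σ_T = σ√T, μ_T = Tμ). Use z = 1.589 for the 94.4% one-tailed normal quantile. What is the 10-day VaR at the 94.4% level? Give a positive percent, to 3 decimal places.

16.783%

σ_{10d} = 3.34% × √10 = 10.562%.
VaR = 1.589 × 10.562% = 16.783%.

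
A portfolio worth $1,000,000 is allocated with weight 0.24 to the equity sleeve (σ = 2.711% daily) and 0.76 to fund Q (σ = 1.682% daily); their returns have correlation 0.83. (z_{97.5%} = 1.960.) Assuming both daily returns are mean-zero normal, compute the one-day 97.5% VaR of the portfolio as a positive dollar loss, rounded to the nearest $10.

σ_p² = 0.24²·2.711² + 0.76²·1.682² + 2·0.83·0.24·0.76·2.711·1.682 = 3.4381 (%²).
σ_p = √3.4381 = 1.854%.
VaR = 1.960 × 1.854% = 3.634%; on $1,000,000 that is $36,340.

$36,340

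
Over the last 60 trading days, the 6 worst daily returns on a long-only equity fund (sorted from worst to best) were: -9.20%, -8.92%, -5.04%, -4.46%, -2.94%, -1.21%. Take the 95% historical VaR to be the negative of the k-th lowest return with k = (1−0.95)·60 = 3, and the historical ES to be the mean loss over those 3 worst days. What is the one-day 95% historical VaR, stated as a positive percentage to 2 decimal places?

k = 3; the 3rd lowest return is -5.04%, so VaR = 5.04%.

5.04%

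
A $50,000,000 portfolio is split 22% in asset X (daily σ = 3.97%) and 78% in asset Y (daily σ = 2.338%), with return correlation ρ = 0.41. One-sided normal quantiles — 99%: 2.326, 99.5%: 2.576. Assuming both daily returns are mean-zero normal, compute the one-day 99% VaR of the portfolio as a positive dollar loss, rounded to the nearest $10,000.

$2,700,000

σ_p² = 0.22²·3.97² + 0.78²·2.338² + 2·0.41·0.22·0.78·3.97·2.338 = 5.3946 (%²).
σ_p = √5.3946 = 2.323%.
VaR = 2.326 × 2.323% = 5.403%; on $50,000,000 that is $2,701,500.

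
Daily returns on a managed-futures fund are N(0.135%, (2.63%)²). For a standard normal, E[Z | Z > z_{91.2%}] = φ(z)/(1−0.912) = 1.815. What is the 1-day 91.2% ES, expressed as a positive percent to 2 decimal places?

4.64%

ES = −(0.135%) + 2.63% × 1.815 = 4.638%.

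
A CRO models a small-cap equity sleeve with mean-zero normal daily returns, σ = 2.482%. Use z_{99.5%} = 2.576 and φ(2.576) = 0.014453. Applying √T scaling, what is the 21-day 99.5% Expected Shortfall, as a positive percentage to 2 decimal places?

32.88%

σ_{21d} = 2.482% × √21 = 11.374%.
ES multiplier = φ(z)/(1−α) = 0.014453/0.005 = 2.891.
ES = 11.374% × 2.891 = 32.882%.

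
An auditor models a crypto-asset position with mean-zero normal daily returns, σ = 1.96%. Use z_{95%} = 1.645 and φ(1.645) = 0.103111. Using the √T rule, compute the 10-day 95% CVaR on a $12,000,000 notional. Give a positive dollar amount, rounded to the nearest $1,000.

σ_{10d} = 1.96% × √10 = 6.198%.
ES multiplier = φ(z)/(1−α) = 0.103111/0.05 = 2.062.
ES = 6.198% × 2.062 = 12.780%; on $12,000,000: $1,533,600.

$1,534,000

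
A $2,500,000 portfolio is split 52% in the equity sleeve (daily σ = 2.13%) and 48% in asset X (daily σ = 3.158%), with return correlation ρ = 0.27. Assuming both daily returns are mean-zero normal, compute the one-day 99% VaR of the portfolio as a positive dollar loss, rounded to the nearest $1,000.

σ_p² = 0.52²·2.13² + 0.48²·3.158² + 2·0.27·0.52·0.48·2.13·3.158 = 4.4312 (%²).
σ_p = √4.4312 = 2.105%.
At 99%, z = 2.326.
VaR = 2.326 × 2.105% = 4.896%; on $2,500,000 that is $122,400.

$122,000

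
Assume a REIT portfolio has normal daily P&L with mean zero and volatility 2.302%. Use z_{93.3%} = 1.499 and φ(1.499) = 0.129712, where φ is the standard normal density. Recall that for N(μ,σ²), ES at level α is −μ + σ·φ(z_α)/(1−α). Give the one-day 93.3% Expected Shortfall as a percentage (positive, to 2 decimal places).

Tail multiplier: φ(z)/(1−α) = 0.129712 / 0.067 = 1.936.
ES = 2.302% × 1.936 = 4.457%.

4.46%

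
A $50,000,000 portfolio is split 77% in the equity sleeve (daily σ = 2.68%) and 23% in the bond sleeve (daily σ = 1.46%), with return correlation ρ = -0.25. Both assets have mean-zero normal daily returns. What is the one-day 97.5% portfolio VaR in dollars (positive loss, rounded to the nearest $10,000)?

σ_p² = 0.77²·2.68² + 0.23²·1.46² + 2·-0.25·0.77·0.23·2.68·1.46 = 4.0247 (%²).
σ_p = √4.0247 = 2.006%.
At 97.5%, z = 1.960.
VaR = 1.960 × 2.006% = 3.932%; on $50,000,000 that is $1,966,000.

$1,970,000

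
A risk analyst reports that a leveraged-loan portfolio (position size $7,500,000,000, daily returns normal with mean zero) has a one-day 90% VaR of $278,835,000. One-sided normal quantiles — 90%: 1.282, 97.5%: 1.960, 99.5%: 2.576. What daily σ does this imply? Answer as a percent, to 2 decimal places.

VaR as a fraction: $278,835,000 / $7,500,000,000 = 3.718%.
σ = VaR / z = 3.718% / 1.282 = 2.900%.

2.90%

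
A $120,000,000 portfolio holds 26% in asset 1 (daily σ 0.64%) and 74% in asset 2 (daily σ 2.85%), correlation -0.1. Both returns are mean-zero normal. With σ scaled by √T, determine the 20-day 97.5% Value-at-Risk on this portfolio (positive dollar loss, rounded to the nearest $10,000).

σ_p = √(0.26²·0.64² + 0.74²·2.85² + 2·-0.1·0.26·0.74·0.64·2.85) = 2.099%.
σ_{20d} = 2.099% × √20 = 9.387%.
z(97.5%) = 1.960.
VaR = 1.960 × 9.387% = 18.399%; on $120,000,000 that is $22,078,800.

$22,080,000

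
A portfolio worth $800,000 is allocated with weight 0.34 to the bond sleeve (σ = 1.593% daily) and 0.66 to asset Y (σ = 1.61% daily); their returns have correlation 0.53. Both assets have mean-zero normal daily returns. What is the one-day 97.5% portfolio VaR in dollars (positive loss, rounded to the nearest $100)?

σ_p² = 0.34²·1.593² + 0.66²·1.61² + 2·0.53·0.34·0.66·1.593·1.61 = 2.0325 (%²).
σ_p = √2.0325 = 1.426%.
At 97.5%, z = 1.960.
VaR = 1.960 × 1.426% = 2.795%; on $800,000 that is $22,360.

$22,400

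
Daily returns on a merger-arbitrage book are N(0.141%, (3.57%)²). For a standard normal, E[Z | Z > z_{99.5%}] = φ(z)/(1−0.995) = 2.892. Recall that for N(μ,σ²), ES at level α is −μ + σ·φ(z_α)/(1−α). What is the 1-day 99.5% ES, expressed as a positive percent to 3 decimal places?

10.183%

ES = −(0.141%) + 3.57% × 2.892 = 10.183%.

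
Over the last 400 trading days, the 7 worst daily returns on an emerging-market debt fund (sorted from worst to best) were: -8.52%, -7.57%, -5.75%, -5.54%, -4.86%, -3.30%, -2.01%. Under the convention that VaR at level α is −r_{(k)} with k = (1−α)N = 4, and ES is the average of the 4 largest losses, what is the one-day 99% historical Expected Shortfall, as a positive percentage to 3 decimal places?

6.845%

The 4 worst returns sum to -27.38%.
ES = −(-27.38%) / 4 = 6.845%.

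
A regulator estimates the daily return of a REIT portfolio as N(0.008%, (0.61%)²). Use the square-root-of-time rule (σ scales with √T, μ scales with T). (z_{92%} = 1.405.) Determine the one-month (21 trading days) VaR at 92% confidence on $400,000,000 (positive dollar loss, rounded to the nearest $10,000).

σ_{21d} = 0.61% × √21 = 2.795%; μ_{21d} = 21 × 0.008% = 0.168%.
VaR = −(0.168%) + 1.405 × 2.795% = 3.759%.
On $400,000,000: 0.03759 × $400,000,000 = $15,036,000.

$15,040,000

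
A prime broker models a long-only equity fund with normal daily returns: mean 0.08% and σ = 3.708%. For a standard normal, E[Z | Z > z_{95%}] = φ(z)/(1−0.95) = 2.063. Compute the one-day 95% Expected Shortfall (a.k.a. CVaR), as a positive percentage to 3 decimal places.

7.570%

ES = −(0.08%) + 3.708% × 2.063 = 7.570%.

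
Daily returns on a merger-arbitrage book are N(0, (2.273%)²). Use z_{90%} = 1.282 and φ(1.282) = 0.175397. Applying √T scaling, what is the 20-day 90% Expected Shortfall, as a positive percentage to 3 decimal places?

17.829%

σ_{20d} = 2.273% × √20 = 10.165%.
ES multiplier = φ(z)/(1−α) = 0.175397/0.1 = 1.754.
ES = 10.165% × 1.754 = 17.829%.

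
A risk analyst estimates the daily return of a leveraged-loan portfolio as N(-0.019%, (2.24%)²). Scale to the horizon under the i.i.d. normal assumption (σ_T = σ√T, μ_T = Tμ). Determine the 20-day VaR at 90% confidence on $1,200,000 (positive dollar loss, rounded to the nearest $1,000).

At 90%, z = 1.282.
σ_{20d} = 2.24% × √20 = 10.018%; μ_{20d} = 20 × -0.019% = -0.380%.
VaR = −(-0.380%) + 1.282 × 10.018% = 13.223%.
On $1,200,000: 0.13223 × $1,200,000 = $158,676.

$159,000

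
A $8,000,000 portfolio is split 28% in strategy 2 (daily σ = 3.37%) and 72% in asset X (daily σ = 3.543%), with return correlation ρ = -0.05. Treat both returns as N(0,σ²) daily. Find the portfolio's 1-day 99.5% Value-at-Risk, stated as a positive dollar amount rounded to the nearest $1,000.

$551,000

σ_p² = 0.28²·3.37² + 0.72²·3.543² + 2·-0.05·0.28·0.72·3.37·3.543 = 7.1571 (%²).
σ_p = √7.1571 = 2.675%.
At 99.5%, z = 2.576.
VaR = 2.576 × 2.675% = 6.891%; on $8,000,000 that is $551,280.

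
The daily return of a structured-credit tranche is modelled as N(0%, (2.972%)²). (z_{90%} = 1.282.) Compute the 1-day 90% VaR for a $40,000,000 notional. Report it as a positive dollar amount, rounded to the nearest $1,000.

VaR = z·σ = 1.282 × 2.972% = 3.810%.
On $40,000,000: 0.03810 × $40,000,000 = $1,524,000.

$1,524,000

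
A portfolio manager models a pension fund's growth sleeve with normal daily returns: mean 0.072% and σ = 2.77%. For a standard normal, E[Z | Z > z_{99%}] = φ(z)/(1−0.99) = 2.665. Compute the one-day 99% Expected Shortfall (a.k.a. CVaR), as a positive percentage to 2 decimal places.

7.31%

ES = −(0.072%) + 2.77% × 2.665 = 7.310%.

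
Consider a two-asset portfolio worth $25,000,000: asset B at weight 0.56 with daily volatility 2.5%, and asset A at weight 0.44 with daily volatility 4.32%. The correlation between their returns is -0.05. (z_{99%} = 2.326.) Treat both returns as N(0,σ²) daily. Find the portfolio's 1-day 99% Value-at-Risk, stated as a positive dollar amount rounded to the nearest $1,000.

$1,340,000

σ_p² = 0.56²·2.5² + 0.44²·4.32² + 2·-0.05·0.56·0.44·2.5·4.32 = 5.3069 (%²).
σ_p = √5.3069 = 2.304%.
VaR = 2.326 × 2.304% = 5.359%; on $25,000,000 that is $1,339,750.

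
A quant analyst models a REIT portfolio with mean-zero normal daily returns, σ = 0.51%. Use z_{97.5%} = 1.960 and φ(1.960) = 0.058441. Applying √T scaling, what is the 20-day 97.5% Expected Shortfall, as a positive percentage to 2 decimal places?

5.33%

σ_{20d} = 0.51% × √20 = 2.281%.
ES multiplier = φ(z)/(1−α) = 0.058441/0.025 = 2.338.
ES = 2.281% × 2.338 = 5.333%.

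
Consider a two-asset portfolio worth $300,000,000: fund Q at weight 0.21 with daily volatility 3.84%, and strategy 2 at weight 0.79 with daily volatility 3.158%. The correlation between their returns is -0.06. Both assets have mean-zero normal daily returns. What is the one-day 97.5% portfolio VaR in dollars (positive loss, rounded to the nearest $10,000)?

σ_p² = 0.21²·3.84² + 0.79²·3.158² + 2·-0.06·0.21·0.79·3.84·3.158 = 6.6330 (%²).
σ_p = √6.6330 = 2.575%.
At 97.5%, z = 1.960.
VaR = 1.960 × 2.575% = 5.047%; on $300,000,000 that is $15,141,000.

$15,140,000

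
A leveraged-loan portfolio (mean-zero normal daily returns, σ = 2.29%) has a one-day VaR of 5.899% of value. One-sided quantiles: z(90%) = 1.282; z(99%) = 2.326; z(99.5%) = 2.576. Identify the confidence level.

Implied z = VaR/σ = 5.899 / 2.29 = 2.576.
This matches z(99.5%) = 2.576.

99.5%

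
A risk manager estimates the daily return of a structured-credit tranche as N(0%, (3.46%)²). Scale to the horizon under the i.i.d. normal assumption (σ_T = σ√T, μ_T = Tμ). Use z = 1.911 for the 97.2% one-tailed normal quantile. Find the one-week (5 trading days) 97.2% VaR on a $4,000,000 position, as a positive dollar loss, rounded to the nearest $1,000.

$591,000

σ_{5d} = 3.46% × √5 = 7.737%.
VaR = 1.911 × 7.737% = 14.785%.
On $4,000,000: 0.14785 × $4,000,000 = $591,400.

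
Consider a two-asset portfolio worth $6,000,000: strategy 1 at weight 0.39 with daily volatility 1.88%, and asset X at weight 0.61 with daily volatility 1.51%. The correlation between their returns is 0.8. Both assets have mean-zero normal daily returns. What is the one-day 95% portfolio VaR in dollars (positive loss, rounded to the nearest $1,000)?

$155,000

σ_p² = 0.39²·1.88² + 0.61²·1.51² + 2·0.8·0.39·0.61·1.88·1.51 = 2.4666 (%²).
σ_p = √2.4666 = 1.571%.
At 95%, z = 1.645.
VaR = 1.645 × 1.571% = 2.584%; on $6,000,000 that is $155,040.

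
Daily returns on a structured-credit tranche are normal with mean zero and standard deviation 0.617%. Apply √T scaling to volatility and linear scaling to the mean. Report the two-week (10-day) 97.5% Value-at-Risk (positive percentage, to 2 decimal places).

At 97.5%, z = 1.960.
σ_{10d} = 0.617% × √10 = 1.951%.
VaR = 1.960 × 1.951% = 3.824%.

3.82%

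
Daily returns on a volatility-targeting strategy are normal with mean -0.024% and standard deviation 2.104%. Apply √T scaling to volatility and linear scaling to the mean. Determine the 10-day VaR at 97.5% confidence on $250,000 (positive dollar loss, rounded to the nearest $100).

$33,200

At 97.5%, z = 1.960.
σ_{10d} = 2.104% × √10 = 6.653%; μ_{10d} = 10 × -0.024% = -0.240%.
VaR = −(-0.240%) + 1.960 × 6.653% = 13.280%.
On $250,000: 0.13280 × $250,000 = $33,200.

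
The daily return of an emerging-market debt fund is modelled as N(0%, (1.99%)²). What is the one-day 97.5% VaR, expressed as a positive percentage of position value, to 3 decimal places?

At 97.5% one-sided, z = 1.960.
VaR = z·σ = 1.960 × 1.99% = 3.900%.

3.900%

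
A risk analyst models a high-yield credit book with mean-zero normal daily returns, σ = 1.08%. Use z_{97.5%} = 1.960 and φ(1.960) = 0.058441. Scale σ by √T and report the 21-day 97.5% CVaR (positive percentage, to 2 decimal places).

11.57%

σ_{21d} = 1.08% × √21 = 4.949%.
ES multiplier = φ(z)/(1−α) = 0.058441/0.025 = 2.338.
ES = 4.949% × 2.338 = 11.571%.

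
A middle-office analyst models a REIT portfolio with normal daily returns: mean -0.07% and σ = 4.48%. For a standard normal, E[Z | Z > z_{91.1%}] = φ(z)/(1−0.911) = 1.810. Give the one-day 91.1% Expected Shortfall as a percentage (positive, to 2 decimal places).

8.18%

ES = −(-0.07%) + 4.48% × 1.810 = 8.179%.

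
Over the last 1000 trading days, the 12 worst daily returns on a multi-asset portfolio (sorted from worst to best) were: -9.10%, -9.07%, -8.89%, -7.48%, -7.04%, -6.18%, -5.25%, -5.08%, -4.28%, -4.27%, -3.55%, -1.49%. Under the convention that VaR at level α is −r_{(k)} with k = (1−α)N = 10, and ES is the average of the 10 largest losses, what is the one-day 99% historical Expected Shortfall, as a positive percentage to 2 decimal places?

The 10 worst returns sum to -66.64%.
ES = −(-66.64%) / 10 = 6.664% ≈ 6.66%.

6.66%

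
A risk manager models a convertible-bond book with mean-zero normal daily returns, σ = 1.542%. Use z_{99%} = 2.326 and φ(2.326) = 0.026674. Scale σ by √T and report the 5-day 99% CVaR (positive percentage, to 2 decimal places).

σ_{5d} = 1.542% × √5 = 3.448%.
ES multiplier = φ(z)/(1−α) = 0.026674/0.01 = 2.667.
ES = 3.448% × 2.667 = 9.196%.

9.20%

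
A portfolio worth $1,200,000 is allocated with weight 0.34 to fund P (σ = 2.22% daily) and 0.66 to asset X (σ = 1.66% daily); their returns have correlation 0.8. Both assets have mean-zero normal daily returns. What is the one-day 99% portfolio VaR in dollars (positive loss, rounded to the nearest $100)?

σ_p² = 0.34²·2.22² + 0.66²·1.66² + 2·0.8·0.34·0.66·2.22·1.66 = 3.0932 (%²).
σ_p = √3.0932 = 1.759%.
At 99%, z = 2.326.
VaR = 2.326 × 1.759% = 4.091%; on $1,200,000 that is $49,092.

$49,100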